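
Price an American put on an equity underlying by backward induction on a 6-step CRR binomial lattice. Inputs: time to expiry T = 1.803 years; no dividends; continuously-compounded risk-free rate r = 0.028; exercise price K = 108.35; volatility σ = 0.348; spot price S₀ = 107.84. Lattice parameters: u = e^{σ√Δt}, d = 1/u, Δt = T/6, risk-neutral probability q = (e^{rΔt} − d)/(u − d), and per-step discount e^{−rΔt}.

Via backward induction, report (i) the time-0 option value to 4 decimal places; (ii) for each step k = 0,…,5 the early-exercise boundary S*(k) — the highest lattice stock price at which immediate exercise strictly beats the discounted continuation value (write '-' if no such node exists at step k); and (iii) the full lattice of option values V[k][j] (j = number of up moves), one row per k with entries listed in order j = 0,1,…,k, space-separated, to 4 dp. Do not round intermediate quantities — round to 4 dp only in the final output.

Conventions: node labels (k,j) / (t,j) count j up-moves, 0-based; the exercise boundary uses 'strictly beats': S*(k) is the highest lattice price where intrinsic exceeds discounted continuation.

price = 17.3495
boundary = - - - 60.8462 73.6347 89.1110
tree:
17.3495
25.2999 8.8523
35.5145 14.4364 2.8247
47.5038 22.8672 5.3552 0.0722
58.0712 34.7153 10.1511 0.1385 0.0000
66.8033 47.5038 19.2390 0.2658 0.0000 0.0000
74.0189 58.0712 34.7153 0.5100 0.0000 0.0000 0.0000

Δt=0.30050, u=1.21018, d=0.82633, q=0.47447, disc=e^(-rΔt)=0.99162
k=6 terminal: V=max(K-S,0) → 74.0189 58.0712 34.7153 0.5100 0.0000 0.0000 0.0000
k=5: j=0 S=41.5467 intr=66.8033 cont=65.8955 V=66.8033[EX]; j=1 S=60.8462 intr=47.5038 cont=46.5959 V=47.5038[EX]; j=2 S=89.1110 intr=19.2390 cont=18.3312 V=19.2390[EX]; j=3 S=130.5054 intr=0.0000 cont=0.2658 V=0.2658[hold]; j=4 S=191.1288 intr=0.0000 cont=0.0000 V=0.0000[hold]; j=5 S=279.9133 intr=0.0000 cont=0.0000 V=0.0000[hold]  S*(5)=89.1110
k=4: j=0 S=50.2788 intr=58.0712 cont=57.1634 V=58.0712[EX]; j=1 S=73.6347 intr=34.7153 cont=33.8075 V=34.7153[EX]; j=2 S=107.8400 intr=0.5100 cont=10.1511 V=10.1511[hold]; j=3 S=157.9346 intr=0.0000 cont=0.1385 V=0.1385[hold]; j=4 S=231.2995 intr=0.0000 cont=0.0000 V=0.0000[hold]  S*(4)=73.6347
k=3: j=0 S=60.8462 intr=47.5038 cont=46.5959 V=47.5038[EX]; j=1 S=89.1110 intr=19.2390 cont=22.8672 V=22.8672[hold]; j=2 S=130.5054 intr=0.0000 cont=5.3552 V=5.3552[hold]; j=3 S=191.1288 intr=0.0000 cont=0.0722 V=0.0722[hold]  S*(3)=60.8462
k=2: j=0 S=73.6347 intr=34.7153 cont=35.5145 V=35.5145[hold]; j=1 S=107.8400 intr=0.5100 cont=14.4364 V=14.4364[hold]; j=2 S=157.9346 intr=0.0000 cont=2.8247 V=2.8247[hold]  S*(2)=-
k=1: j=0 S=89.1110 intr=19.2390 cont=25.2999 V=25.2999[hold]; j=1 S=130.5054 intr=0.0000 cont=8.8523 V=8.8523[hold]  S*(1)=-
k=0: j=0 S=107.8400 intr=0.5100 cont=17.3495 V=17.3495[hold]  S*(0)=-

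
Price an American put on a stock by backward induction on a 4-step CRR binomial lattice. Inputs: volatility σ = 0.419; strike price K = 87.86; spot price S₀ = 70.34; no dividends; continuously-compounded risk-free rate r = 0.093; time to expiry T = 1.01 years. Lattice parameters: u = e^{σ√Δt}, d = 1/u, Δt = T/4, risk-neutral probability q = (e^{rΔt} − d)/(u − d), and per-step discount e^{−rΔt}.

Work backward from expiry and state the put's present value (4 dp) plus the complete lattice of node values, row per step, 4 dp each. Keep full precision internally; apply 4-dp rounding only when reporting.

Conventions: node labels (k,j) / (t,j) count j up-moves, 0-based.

Δt=0.25250, u=1.23435, d=0.81014, q=0.50357, disc=e^(-rΔt)=0.97679
k=4 terminal: V=max(K-S,0) → 57.5596 41.6937 17.5200 0.0000 0.0000
k=3: j=0 S=37.4013 intr=50.4587 cont=48.4195 V=50.4587[EX]; j=1 S=56.9854 intr=30.8746 cont=28.8354 V=30.8746[EX]; j=2 S=86.8242 intr=1.0358 cont=8.4956 V=8.4956[hold]; j=3 S=132.2872 intr=0.0000 cont=0.0000 V=0.0000[hold]
k=2: j=0 S=46.1663 intr=41.6937 cont=39.6545 V=41.6937[EX]; j=1 S=70.3400 intr=17.5200 cont=19.1502 V=19.1502[hold]; j=2 S=107.1715 intr=0.0000 cont=4.1196 V=4.1196[hold]
k=1: j=0 S=56.9854 intr=30.8746 cont=29.6373 V=30.8746[EX]; j=1 S=86.8242 intr=1.0358 cont=11.3125 V=11.3125[hold]
k=0: j=0 S=70.3400 intr=17.5200 cont=20.5358 V=20.5358[hold]

price = 20.5358
tree:
20.5358
30.8746 11.3125
41.6937 19.1502 4.1196
50.4587 30.8746 8.4956 0.0000
57.5596 41.6937 17.5200 0.0000 0.0000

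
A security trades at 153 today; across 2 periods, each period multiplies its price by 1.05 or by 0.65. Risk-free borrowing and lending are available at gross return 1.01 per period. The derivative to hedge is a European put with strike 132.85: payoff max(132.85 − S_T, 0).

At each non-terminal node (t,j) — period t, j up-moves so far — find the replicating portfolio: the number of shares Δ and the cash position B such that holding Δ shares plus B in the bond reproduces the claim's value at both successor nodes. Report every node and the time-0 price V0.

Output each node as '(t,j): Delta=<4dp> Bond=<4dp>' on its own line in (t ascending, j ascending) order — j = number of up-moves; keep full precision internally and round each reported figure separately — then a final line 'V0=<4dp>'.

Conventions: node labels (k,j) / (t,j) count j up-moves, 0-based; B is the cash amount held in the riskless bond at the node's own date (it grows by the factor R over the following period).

(0,0): Delta=-0.4783 Bond=78.8599
(1,0): Delta=-1.0000 Bond=131.5347
(1,1): Delta=-0.4424 Bond=73.8834
V0=5.6848

Since d<R<u, set p* = (R−d)/(u−d) = 0.9000; price each node as the discounted p*-expectation of its children.
At maturity the claim pays: V(2,0)=68.2075, V(2,1)=28.4275, V(2,2)=0.0000
  t=1,j=0: stock 99.4500 → up 104.4225 (V=28.4275), down 64.6425 (V=68.2075). Price 32.0847; hedge Δ=-1.0000, bond B=131.5347.
  t=1,j=1: stock 160.6500 → up 168.6825 (V=0.0000), down 104.4225 (V=28.4275). Price 2.8146; hedge Δ=-0.4424, bond B=73.8834.
  t=0,j=0: stock 153.0000 → up 160.6500 (V=2.8146), down 99.4500 (V=32.0847). Price 5.6848; hedge Δ=-0.4783, bond B=78.8599.
Verification: the root portfolio costs Δ(0,0)·S0 + B(0,0) = 5.6848, matching V0.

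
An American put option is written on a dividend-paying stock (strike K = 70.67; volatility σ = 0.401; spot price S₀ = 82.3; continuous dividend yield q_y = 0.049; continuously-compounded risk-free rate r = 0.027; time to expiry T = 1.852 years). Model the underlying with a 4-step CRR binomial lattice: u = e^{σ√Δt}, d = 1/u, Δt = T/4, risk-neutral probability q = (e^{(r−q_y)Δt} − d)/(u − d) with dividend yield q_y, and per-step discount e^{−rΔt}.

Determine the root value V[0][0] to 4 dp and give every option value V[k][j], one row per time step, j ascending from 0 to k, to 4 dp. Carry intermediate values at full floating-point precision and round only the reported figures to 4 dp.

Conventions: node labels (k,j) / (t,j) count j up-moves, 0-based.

Δt=0.46300, u=1.31371, d=0.76120, q=0.41386, disc=e^(-rΔt)=0.98758
k=4 terminal: V=max(K-S,0) → 43.0389 22.9831 0.0000 0.0000 0.0000
k=3: j=0 S=36.2994 intr=34.3706 cont=34.3069 V=34.3706[EX]; j=1 S=62.6469 intr=8.0231 cont=13.3039 V=13.3039[hold]; j=2 S=108.1185 intr=0.0000 cont=0.0000 V=0.0000[hold]; j=3 S=186.5952 intr=0.0000 cont=0.0000 V=0.0000[hold]
k=2: j=0 S=47.6869 intr=22.9831 cont=25.3332 V=25.3332[hold]; j=1 S=82.3000 intr=0.0000 cont=7.7010 V=7.7010[hold]; j=2 S=142.0366 intr=0.0000 cont=0.0000 V=0.0000[hold]
k=1: j=0 S=62.6469 intr=8.0231 cont=17.8118 V=17.8118[hold]; j=1 S=108.1185 intr=0.0000 cont=4.4578 V=4.4578[hold]
k=0: j=0 S=82.3000 intr=0.0000 cont=12.1324 V=12.1324[hold]

price = 12.1324
tree:
12.1324
17.8118 4.4578
25.3332 7.7010 0.0000
34.3706 13.3039 0.0000 0.0000
43.0389 22.9831 0.0000 0.0000 0.0000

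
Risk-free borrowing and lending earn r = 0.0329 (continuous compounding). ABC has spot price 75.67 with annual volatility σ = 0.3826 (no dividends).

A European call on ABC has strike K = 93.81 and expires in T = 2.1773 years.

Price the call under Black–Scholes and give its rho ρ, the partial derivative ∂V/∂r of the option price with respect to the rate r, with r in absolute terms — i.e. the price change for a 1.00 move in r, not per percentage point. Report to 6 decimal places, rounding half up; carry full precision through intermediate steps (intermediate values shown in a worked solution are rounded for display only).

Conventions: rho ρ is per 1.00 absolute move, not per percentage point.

σ√T = 0.3826·√2.1773 = 0.564552
d₁ = (ln(S/K) + (r+σ²/2)T) / (σ√T) = (ln(75.67/93.81) + (0.0329+0.3826²/2)·2.1773) / 0.564552 = (-0.214890 + 0.230993) / 0.564552 = 0.028524
d₂ = d₁ − σ√T = 0.028524 − 0.564552 = -0.536029
e^{−rT} = 0.930872
N(d₁) = 0.511378,  N(d₂) = 0.295969
Call price V = S·N(d₁) − K·e^{−rT}·N(d₂) = 38.695954 − 25.845567 = 12.850387
ρ = K·T·e^{−rT}·N(d₂) = 56.273553

price = 12.850387
ρ = 56.273553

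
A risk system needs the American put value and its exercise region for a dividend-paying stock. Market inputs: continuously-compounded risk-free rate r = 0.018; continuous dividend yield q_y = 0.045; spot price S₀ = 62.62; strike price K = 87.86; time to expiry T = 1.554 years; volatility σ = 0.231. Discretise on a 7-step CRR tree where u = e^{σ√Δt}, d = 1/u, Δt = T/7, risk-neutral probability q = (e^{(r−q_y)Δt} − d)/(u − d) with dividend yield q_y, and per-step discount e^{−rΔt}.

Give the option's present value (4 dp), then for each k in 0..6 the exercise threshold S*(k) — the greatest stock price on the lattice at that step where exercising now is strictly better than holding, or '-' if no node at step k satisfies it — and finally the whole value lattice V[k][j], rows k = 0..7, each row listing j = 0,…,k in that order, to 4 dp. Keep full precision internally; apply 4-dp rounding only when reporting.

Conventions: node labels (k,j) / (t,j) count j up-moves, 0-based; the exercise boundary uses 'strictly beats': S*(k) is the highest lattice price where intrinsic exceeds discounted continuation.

price = 27.7942
boundary = - - - - - - 32.5913
tree:
27.7942
33.0379 21.5151
38.2082 26.8976 15.0069
43.0650 32.5046 20.1582 8.7281
47.5002 37.9298 26.0419 13.0136 3.4709
51.5553 42.8783 32.1094 18.7215 6.0238 0.3235
55.2687 47.3952 37.6399 25.5121 10.4349 0.5856 0.0000
58.6297 51.5212 42.6841 31.6978 18.0397 1.0602 0.0000 0.0000

Δt=0.22200, u=1.11498, d=0.89687, q=0.44542, disc=e^(-rΔt)=0.99601
k=7 terminal: V=max(K-S,0) → 58.6297 51.5212 42.6841 31.6978 18.0397 1.0602 0.0000 0.0000
k=6: j=0 S=32.5913 intr=55.2687 cont=55.2423 V=55.2687[EX]; j=1 S=40.5171 intr=47.3429 cont=47.3952 V=47.3952[hold]; j=2 S=50.3705 intr=37.4895 cont=37.6399 V=37.6399[hold]; j=3 S=62.6200 intr=25.2400 cont=25.5121 V=25.5121[hold]; j=4 S=77.8485 intr=10.0115 cont=10.4349 V=10.4349[hold]; j=5 S=96.7804 intr=0.0000 cont=0.5856 V=0.5856[hold]; j=6 S=120.3164 intr=0.0000 cont=0.0000 V=0.0000[hold]  S*(6)=32.5913
k=5: j=0 S=36.3388 intr=51.5212 cont=51.5553 V=51.5553[hold]; j=1 S=45.1759 intr=42.6841 cont=42.8783 V=42.8783[hold]; j=2 S=56.1622 intr=31.6978 cont=32.1094 V=32.1094[hold]; j=3 S=69.8203 intr=18.0397 cont=18.7215 V=18.7215[hold]; j=4 S=86.7998 intr=1.0602 cont=6.0238 V=6.0238[hold]; j=5 S=107.9086 intr=0.0000 cont=0.3235 V=0.3235[hold]  S*(5)=-
k=4: j=0 S=40.5171 intr=47.3429 cont=47.5002 V=47.5002[hold]; j=1 S=50.3705 intr=37.4895 cont=37.9298 V=37.9298[hold]; j=2 S=62.6200 intr=25.2400 cont=26.0419 V=26.0419[hold]; j=3 S=77.8485 intr=10.0115 cont=13.0136 V=13.0136[hold]; j=4 S=96.7804 intr=0.0000 cont=3.4709 V=3.4709[hold]  S*(4)=-
k=3: j=0 S=45.1759 intr=42.6841 cont=43.0650 V=43.0650[hold]; j=1 S=56.1622 intr=31.6978 cont=32.5046 V=32.5046[hold]; j=2 S=69.8203 intr=18.0397 cont=20.1582 V=20.1582[hold]; j=3 S=86.7998 intr=1.0602 cont=8.7281 V=8.7281[hold]  S*(3)=-
k=2: j=0 S=50.3705 intr=37.4895 cont=38.2082 V=38.2082[hold]; j=1 S=62.6200 intr=25.2400 cont=26.8976 V=26.8976[hold]; j=2 S=77.8485 intr=10.0115 cont=15.0069 V=15.0069[hold]  S*(2)=-
k=1: j=0 S=56.1622 intr=31.6978 cont=33.0379 V=33.0379[hold]; j=1 S=69.8203 intr=18.0397 cont=21.5151 V=21.5151[hold]  S*(1)=-
k=0: j=0 S=62.6200 intr=25.2400 cont=27.7942 V=27.7942[hold]  S*(0)=-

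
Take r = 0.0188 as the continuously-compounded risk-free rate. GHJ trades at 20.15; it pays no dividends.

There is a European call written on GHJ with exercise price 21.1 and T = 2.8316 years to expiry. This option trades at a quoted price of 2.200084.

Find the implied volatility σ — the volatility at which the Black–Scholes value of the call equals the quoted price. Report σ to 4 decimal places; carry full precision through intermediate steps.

At σ = 0.1583 the Black–Scholes value reproduces the quote:
σ√T = 0.1583·√2.8316 = 0.266377
d₁ = (ln(S/K) + (r+σ²/2)T) / (σ√T) = (ln(20.15/21.1) + (0.0188+0.1583²/2)·2.8316) / 0.266377 = (-0.046069 + 0.088712) / 0.266377 = 0.160088
d₂ = d₁ − σ√T = 0.160088 − 0.266377 = -0.106289
e^{−rT} = 0.948158
N(d₁) = 0.563594,  N(d₂) = 0.457676
V = S·N(d₁) − K·e^{−rT}·N(d₂) = 11.356419 − 9.156335 = 2.200084 (matching the quote); vega is positive throughout, so no other σ reproduces this price

sigma = 0.1583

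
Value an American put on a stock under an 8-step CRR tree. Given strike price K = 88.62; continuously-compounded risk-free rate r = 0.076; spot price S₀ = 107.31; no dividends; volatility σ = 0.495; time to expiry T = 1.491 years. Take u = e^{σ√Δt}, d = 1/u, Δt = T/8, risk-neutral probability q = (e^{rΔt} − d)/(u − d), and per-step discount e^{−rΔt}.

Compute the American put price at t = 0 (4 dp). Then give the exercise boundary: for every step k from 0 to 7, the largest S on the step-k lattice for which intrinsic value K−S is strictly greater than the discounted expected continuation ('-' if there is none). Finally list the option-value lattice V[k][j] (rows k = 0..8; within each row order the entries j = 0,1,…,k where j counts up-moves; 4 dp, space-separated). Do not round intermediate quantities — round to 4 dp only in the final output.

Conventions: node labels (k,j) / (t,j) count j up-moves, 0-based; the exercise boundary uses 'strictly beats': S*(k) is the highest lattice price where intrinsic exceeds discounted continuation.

Δt=0.18638  u=1.23825  d=0.80759  q=0.47990  discount=0.98594
step 8 (expiry): payoffs max(K−S,0) = 69.2031 58.8489 42.9732 18.6318 0.0000 0.0000 0.0000 0.0000 0.0000
step 7: (k=7,j=0): S=24.0429, K−S=64.5771, hold=63.3307 ⇒ V=64.5771 exercise | (k=7,j=1): S=36.8640, K−S=51.7560, hold=50.5096 ⇒ V=51.7560 exercise | (k=7,j=2): S=56.5220, K−S=32.0980, hold=30.8516 ⇒ V=32.0980 exercise | (k=7,j=3): S=86.6628, K−S=1.9572, hold=9.5540 ⇒ V=9.5540 continue | (k=7,j=4): S=132.8764, K−S=0.0000, hold=0.0000 ⇒ V=0.0000 continue | (k=7,j=5): S=203.7337, K−S=0.0000, hold=0.0000 ⇒ V=0.0000 continue | (k=7,j=6): S=312.3762, K−S=0.0000, hold=0.0000 ⇒ V=0.0000 continue | (k=7,j=7): S=478.9532, K−S=0.0000, hold=0.0000 ⇒ V=0.0000 continue  boundary S*=56.5220
step 6: (k=6,j=0): S=29.7711, K−S=58.8489, hold=57.6025 ⇒ V=58.8489 exercise | (k=6,j=1): S=45.6468, K−S=42.9732, hold=41.7268 ⇒ V=42.9732 exercise | (k=6,j=2): S=69.9882, K−S=18.6318, hold=20.9798 ⇒ V=20.9798 continue | (k=6,j=3): S=107.3100, K−S=0.0000, hold=4.8991 ⇒ V=4.8991 continue | (k=6,j=4): S=164.5339, K−S=0.0000, hold=0.0000 ⇒ V=0.0000 continue | (k=6,j=5): S=252.2728, K−S=0.0000, hold=0.0000 ⇒ V=0.0000 continue | (k=6,j=6): S=386.7992, K−S=0.0000, hold=0.0000 ⇒ V=0.0000 continue  boundary S*=45.6468
step 5: (k=5,j=0): S=36.8640, K−S=51.7560, hold=50.5096 ⇒ V=51.7560 exercise | (k=5,j=1): S=56.5220, K−S=32.0980, hold=31.9626 ⇒ V=32.0980 exercise | (k=5,j=2): S=86.6628, K−S=1.9572, hold=13.0761 ⇒ V=13.0761 continue | (k=5,j=3): S=132.8764, K−S=0.0000, hold=2.5122 ⇒ V=2.5122 continue | (k=5,j=4): S=203.7337, K−S=0.0000, hold=0.0000 ⇒ V=0.0000 continue | (k=5,j=5): S=312.3762, K−S=0.0000, hold=0.0000 ⇒ V=0.0000 continue  boundary S*=56.5220
step 4: (k=4,j=0): S=45.6468, K−S=42.9732, hold=41.7268 ⇒ V=42.9732 exercise | (k=4,j=1): S=69.9882, K−S=18.6318, hold=22.6463 ⇒ V=22.6463 continue | (k=4,j=2): S=107.3100, K−S=0.0000, hold=7.8939 ⇒ V=7.8939 continue | (k=4,j=3): S=164.5339, K−S=0.0000, hold=1.2882 ⇒ V=1.2882 continue | (k=4,j=4): S=252.2728, K−S=0.0000, hold=0.0000 ⇒ V=0.0000 continue  boundary S*=45.6468
step 3: (k=3,j=0): S=56.5220, K−S=32.0980, hold=32.7511 ⇒ V=32.7511 continue | (k=3,j=1): S=86.6628, K−S=1.9572, hold=15.3476 ⇒ V=15.3476 continue | (k=3,j=2): S=132.8764, K−S=0.0000, hold=4.6573 ⇒ V=4.6573 continue | (k=3,j=3): S=203.7337, K−S=0.0000, hold=0.6606 ⇒ V=0.6606 continue  boundary S*=-
step 2: (k=2,j=0): S=69.9882, K−S=18.6318, hold=24.0559 ⇒ V=24.0559 continue | (k=2,j=1): S=107.3100, K−S=0.0000, hold=10.0736 ⇒ V=10.0736 continue | (k=2,j=2): S=164.5339, K−S=0.0000, hold=2.7008 ⇒ V=2.7008 continue  boundary S*=-
step 1: (k=1,j=0): S=86.6628, K−S=1.9572, hold=17.1018 ⇒ V=17.1018 continue | (k=1,j=1): S=132.8764, K−S=0.0000, hold=6.4434 ⇒ V=6.4434 continue  boundary S*=-
step 0: (k=0,j=0): S=107.3100, K−S=0.0000, hold=11.8183 ⇒ V=11.8183 continue  boundary S*=-

price = 11.8183
boundary = - - - - 45.6468 56.5220 45.6468 56.5220
tree:
11.8183
17.1018 6.4434
24.0559 10.0736 2.7008
32.7511 15.3476 4.6573 0.6606
42.9732 22.6463 7.8939 1.2882 0.0000
51.7560 32.0980 13.0761 2.5122 0.0000 0.0000
58.8489 42.9732 20.9798 4.8991 0.0000 0.0000 0.0000
64.5771 51.7560 32.0980 9.5540 0.0000 0.0000 0.0000 0.0000
69.2031 58.8489 42.9732 18.6318 0.0000 0.0000 0.0000 0.0000 0.0000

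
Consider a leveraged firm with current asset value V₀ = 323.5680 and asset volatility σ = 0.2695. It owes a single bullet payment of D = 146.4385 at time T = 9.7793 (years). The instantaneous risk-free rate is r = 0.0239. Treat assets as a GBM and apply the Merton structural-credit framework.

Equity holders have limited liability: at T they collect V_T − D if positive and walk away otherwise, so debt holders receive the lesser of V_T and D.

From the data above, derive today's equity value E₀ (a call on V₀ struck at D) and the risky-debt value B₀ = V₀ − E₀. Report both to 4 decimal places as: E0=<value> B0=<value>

E0=215.9604 B0=107.6076

Apply the equity-as-call identities (strike 146.4385, horizon 9.7793 years):
d₁ = [ln(V₀/D) + (r + σ²/2)T] / (σ√T)
   = [ln(323.5680/146.4385) + (0.0239 + 0.5·0.2695²)·9.7793] / (0.2695·√9.7793)
   = [0.792804 + 0.588862] / 0.842777 = 1.639420
d₂ = d₁ − σ√T = 1.639420 − 0.842777 = 0.796643
N(d₁) = 0.949437,  N(d₂) = 0.787171,  e^(−rT) = 0.791579
E₀ = V₀·N(d₁) − D·e^(−rT)·N(d₂)
   = 323.5680·0.949437 − 146.4385·0.791579·0.787171 = 215.960447
B₀ = V₀ − E₀ = 323.5680 − 215.960447 = 107.607553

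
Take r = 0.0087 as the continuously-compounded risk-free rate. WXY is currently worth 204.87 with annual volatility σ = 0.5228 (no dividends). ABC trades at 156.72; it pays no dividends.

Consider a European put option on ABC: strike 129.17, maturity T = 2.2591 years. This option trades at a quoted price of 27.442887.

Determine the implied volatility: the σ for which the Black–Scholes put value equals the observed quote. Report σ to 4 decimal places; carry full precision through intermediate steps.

At σ = 0.4921 the Black–Scholes value reproduces the quote:
σ√T = 0.4921·√2.2591 = 0.739641
d₁ = (ln(S/K) + (r+σ²/2)T) / (σ√T) = (ln(156.72/129.17) + (0.0087+0.4921²/2)·2.2591) / 0.739641 = (0.193331 + 0.293189) / 0.739641 = 0.657779
d₂ = d₁ − σ√T = 0.657779 − 0.739641 = -0.081863
e^{−rT} = 0.980538
N(−d₁) = 0.255340,  N(−d₂) = 0.532622
V = K·e^{−rT}·N(−d₂) − S·N(−d₁) = 67.459805 − 40.016918 = 27.442887 (the quoted price), and the Black–Scholes price is strictly increasing in σ, so σ is unique

sigma = 0.4921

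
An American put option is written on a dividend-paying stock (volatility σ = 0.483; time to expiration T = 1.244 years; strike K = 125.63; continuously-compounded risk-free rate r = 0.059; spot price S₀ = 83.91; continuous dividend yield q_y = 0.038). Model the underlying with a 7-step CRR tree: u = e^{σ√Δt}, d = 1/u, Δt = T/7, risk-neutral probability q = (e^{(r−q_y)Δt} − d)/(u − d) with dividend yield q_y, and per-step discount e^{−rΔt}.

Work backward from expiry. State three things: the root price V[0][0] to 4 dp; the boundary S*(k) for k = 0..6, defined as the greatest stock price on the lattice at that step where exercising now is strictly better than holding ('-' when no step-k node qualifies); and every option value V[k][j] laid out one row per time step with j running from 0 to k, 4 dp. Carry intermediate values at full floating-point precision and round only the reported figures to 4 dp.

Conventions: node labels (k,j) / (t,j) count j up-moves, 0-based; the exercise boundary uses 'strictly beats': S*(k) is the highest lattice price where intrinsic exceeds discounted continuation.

Δt=0.17771, u=1.22583, d=0.81578, q=0.45839, disc=e^(-rΔt)=0.98957
k=7 terminal: V=max(K-S,0) → 105.4550 95.3141 80.0758 57.1782 22.7710 0.0000 0.0000 0.0000
k=6: j=0 S=24.7310 intr=100.8990 cont=99.7550 V=100.8990[EX]; j=1 S=37.1620 intr=88.4680 cont=87.4077 V=88.4680[EX]; j=2 S=55.8414 intr=69.7886 cont=68.8540 V=69.7886[EX]; j=3 S=83.9100 intr=41.7200 cont=40.9744 V=41.7200[EX]; j=4 S=126.0872 intr=0.0000 cont=12.2044 V=12.2044[hold]; j=5 S=189.4646 intr=0.0000 cont=0.0000 V=0.0000[hold]; j=6 S=284.6985 intr=0.0000 cont=0.0000 V=0.0000[hold]  S*(6)=83.9100
k=5: j=0 S=30.3159 intr=95.3141 cont=94.2077 V=95.3141[EX]; j=1 S=45.5542 intr=80.0758 cont=79.0721 V=80.0758[EX]; j=2 S=68.4518 intr=57.1782 cont=56.3285 V=57.1782[EX]; j=3 S=102.8590 intr=22.7710 cont=27.8963 V=27.8963[hold]; j=4 S=154.5608 intr=0.0000 cont=6.5411 V=6.5411[hold]; j=5 S=232.2505 intr=0.0000 cont=0.0000 V=0.0000[hold]  S*(5)=68.4518
k=4: j=0 S=37.1620 intr=88.4680 cont=87.4077 V=88.4680[EX]; j=1 S=55.8414 intr=69.7886 cont=68.8540 V=69.7886[EX]; j=2 S=83.9100 intr=41.7200 cont=43.2993 V=43.2993[hold]; j=3 S=126.0872 intr=0.0000 cont=17.9184 V=17.9184[hold]; j=4 S=189.4646 intr=0.0000 cont=3.5058 V=3.5058[hold]  S*(4)=55.8414
k=3: j=0 S=45.5542 intr=80.0758 cont=79.0721 V=80.0758[EX]; j=1 S=68.4518 intr=57.1782 cont=57.0449 V=57.1782[EX]; j=2 S=102.8590 intr=22.7710 cont=31.3347 V=31.3347[hold]; j=3 S=154.5608 intr=0.0000 cont=11.1938 V=11.1938[hold]  S*(3)=68.4518
k=2: j=0 S=55.8414 intr=69.7886 cont=68.8540 V=69.7886[EX]; j=1 S=83.9100 intr=41.7200 cont=44.8589 V=44.8589[hold]; j=2 S=126.0872 intr=0.0000 cont=21.8718 V=21.8718[hold]  S*(2)=55.8414
k=1: j=0 S=68.4518 intr=57.1782 cont=57.7523 V=57.7523[hold]; j=1 S=102.8590 intr=22.7710 cont=33.9639 V=33.9639[hold]  S*(1)=-
k=0: j=0 S=83.9100 intr=41.7200 cont=46.3593 V=46.3593[hold]  S*(0)=-

price = 46.3593
boundary = - - 55.8414 68.4518 55.8414 68.4518 83.9100
tree:
46.3593
57.7523 33.9639
69.7886 44.8589 21.8718
80.0758 57.1782 31.3347 11.1938
88.4680 69.7886 43.2993 17.9184 3.5058
95.3141 80.0758 57.1782 27.8963 6.5411 0.0000
100.8990 88.4680 69.7886 41.7200 12.2044 0.0000 0.0000
105.4550 95.3141 80.0758 57.1782 22.7710 0.0000 0.0000 0.0000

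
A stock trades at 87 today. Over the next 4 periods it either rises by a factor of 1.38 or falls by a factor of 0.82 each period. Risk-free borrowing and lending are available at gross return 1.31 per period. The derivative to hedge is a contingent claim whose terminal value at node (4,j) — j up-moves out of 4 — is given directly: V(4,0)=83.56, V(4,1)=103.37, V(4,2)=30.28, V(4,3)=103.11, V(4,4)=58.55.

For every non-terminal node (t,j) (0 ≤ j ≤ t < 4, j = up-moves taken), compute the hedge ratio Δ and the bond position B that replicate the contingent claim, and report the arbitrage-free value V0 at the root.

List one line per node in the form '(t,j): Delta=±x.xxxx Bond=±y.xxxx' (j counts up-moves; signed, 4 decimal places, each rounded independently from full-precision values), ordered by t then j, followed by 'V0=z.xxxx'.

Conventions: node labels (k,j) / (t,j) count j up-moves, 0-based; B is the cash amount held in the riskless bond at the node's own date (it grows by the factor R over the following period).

Risk-neutral probability p* = (R−d)/(u−d) = (1.31−0.82)/(1.38−0.82) = 0.8750.
Terminal payoffs: V(4,0)=83.5600, V(4,1)=103.3700, V(4,2)=30.2800, V(4,3)=103.1100, V(4,4)=58.5500
(3,0): S=47.9690. Δ = (V_up−V_dn)/(S_up−S_dn) = (103.3700−83.5600)/(66.1972−39.3346) = 0.7375. V = [p*·103.3700 + (1−p*)·83.5600]/1.31 = 77.0181. B = V − Δ·S = 41.6431.
(3,1): S=80.7283. Δ = (V_up−V_dn)/(S_up−S_dn) = (30.2800−103.3700)/(111.4051−66.1972) = -1.6168. V = [p*·30.2800 + (1−p*)·103.3700]/1.31 = 30.0887. B = V − Δ·S = 160.6066.
(3,2): S=135.8599. Δ = (V_up−V_dn)/(S_up−S_dn) = (103.1100−30.2800)/(187.4867−111.4051) = 0.9573. V = [p*·103.1100 + (1−p*)·30.2800]/1.31 = 71.7605. B = V − Δ·S = -58.2931.
(3,3): S=228.6423. Δ = (V_up−V_dn)/(S_up−S_dn) = (58.5500−103.1100)/(315.5263−187.4867) = -0.3480. V = [p*·58.5500 + (1−p*)·103.1100]/1.31 = 48.9466. B = V − Δ·S = 128.5180.
(2,0): S=58.4988. Δ = (V_up−V_dn)/(S_up−S_dn) = (30.0887−77.0181)/(80.7283−47.9690) = -1.4326. V = [p*·30.0887 + (1−p*)·77.0181]/1.31 = 27.4465. B = V − Δ·S = 111.2490.
(2,1): S=98.4492. Δ = (V_up−V_dn)/(S_up−S_dn) = (71.7605−30.0887)/(135.8599−80.7283) = 0.7559. V = [p*·71.7605 + (1−p*)·30.0887]/1.31 = 50.8027. B = V − Δ·S = -23.6112.
(2,2): S=165.6828. Δ = (V_up−V_dn)/(S_up−S_dn) = (48.9466−71.7605)/(228.6423−135.8599) = -0.2459. V = [p*·48.9466 + (1−p*)·71.7605]/1.31 = 39.5407. B = V − Δ·S = 80.2799.
(1,0): S=71.3400. Δ = (V_up−V_dn)/(S_up−S_dn) = (50.8027−27.4465)/(98.4492−58.4988) = 0.5846. V = [p*·50.8027 + (1−p*)·27.4465]/1.31 = 36.5520. B = V − Δ·S = -5.1555.
(1,1): S=120.0600. Δ = (V_up−V_dn)/(S_up−S_dn) = (39.5407−50.8027)/(165.6828−98.4492) = -0.1675. V = [p*·39.5407 + (1−p*)·50.8027]/1.31 = 31.2584. B = V − Δ·S = 51.3691.
(0,0): S=87.0000. Δ = (V_up−V_dn)/(S_up−S_dn) = (31.2584−36.5520)/(120.0600−71.3400) = -0.1087. V = [p*·31.2584 + (1−p*)·36.5520]/1.31 = 24.3665. B = V − Δ·S = 33.8195.
Sanity check at the root: Δ(0,0)·S0 + B(0,0) reproduces V0 = 24.3665.

(0,0): Delta=-0.1087 Bond=33.8195
(1,0): Delta=0.5846 Bond=-5.1555
(1,1): Delta=-0.1675 Bond=51.3691
(2,0): Delta=-1.4326 Bond=111.2490
(2,1): Delta=0.7559 Bond=-23.6112
(2,2): Delta=-0.2459 Bond=80.2799
(3,0): Delta=0.7375 Bond=41.6431
(3,1): Delta=-1.6168 Bond=160.6066
(3,2): Delta=0.9573 Bond=-58.2931
(3,3): Delta=-0.3480 Bond=128.5180
V0=24.3665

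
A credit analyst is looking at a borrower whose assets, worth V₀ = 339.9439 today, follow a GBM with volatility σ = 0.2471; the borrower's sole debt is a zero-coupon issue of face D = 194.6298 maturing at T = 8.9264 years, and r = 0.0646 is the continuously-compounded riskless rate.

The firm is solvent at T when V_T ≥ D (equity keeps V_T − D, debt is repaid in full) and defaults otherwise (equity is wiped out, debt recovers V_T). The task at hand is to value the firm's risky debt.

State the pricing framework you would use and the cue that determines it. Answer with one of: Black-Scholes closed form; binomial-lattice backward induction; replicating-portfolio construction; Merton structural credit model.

Key observation: a levered firm with one bullet debt due at 8.9264 years is the canonical structural-credit setup: equity is a call on the firm's assets struck at the face value.

framework: Merton structural credit model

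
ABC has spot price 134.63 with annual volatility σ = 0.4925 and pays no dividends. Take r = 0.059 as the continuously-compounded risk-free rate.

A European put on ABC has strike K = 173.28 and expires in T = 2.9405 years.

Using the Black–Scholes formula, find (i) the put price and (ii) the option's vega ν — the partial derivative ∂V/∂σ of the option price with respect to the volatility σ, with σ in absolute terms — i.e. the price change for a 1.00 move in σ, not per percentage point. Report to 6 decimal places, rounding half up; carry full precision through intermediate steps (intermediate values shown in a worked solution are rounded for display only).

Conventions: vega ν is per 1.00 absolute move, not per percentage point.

σ√T = 0.4925·√2.9405 = 0.844533
d₁ = (ln(S/K) + (r+σ²/2)T) / (σ√T) = (ln(134.63/173.28) + (0.059+0.4925²/2)·2.9405) / 0.844533 = (-0.252379 + 0.530108) / 0.844533 = 0.328855
d₂ = d₁ − σ√T = 0.328855 − 0.844533 = -0.515678
e^{−rT} = 0.840726
N(−d₁) = 0.371133,  N(−d₂) = 0.696960
Put price V = K·e^{−rT}·N(−d₂) − S·N(−d₁) = 101.533880 − 49.965571 = 51.568310
φ(d₁) = (1/√(2π))·e^{−d₁²/2} = 0.377943
ν = S·φ(d₁)·√T = 87.252712

price = 51.568310
ν = 87.252712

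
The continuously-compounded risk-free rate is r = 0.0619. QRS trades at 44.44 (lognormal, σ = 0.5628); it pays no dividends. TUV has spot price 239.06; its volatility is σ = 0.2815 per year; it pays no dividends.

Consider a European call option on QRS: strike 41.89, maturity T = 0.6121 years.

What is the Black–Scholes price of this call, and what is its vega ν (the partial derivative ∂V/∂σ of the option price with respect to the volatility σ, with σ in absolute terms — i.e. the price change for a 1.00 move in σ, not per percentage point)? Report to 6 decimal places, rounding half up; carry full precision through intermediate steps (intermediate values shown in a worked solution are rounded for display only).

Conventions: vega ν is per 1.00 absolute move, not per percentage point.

price = 9.615035
ν = 12.588577

σ√T = 0.5628·√0.6121 = 0.440317
d₁ = (ln(S/K) + (r+σ²/2)T) / (σ√T) = (ln(44.44/41.89) + (0.0619+0.5628²/2)·0.6121) / 0.440317 = (0.059093 + 0.134828) / 0.440317 = 0.440413
d₂ = d₁ − σ√T = 0.440413 − 0.440317 = 0.000096
e^{−rT} = 0.962820
N(d₁) = 0.670181,  N(d₂) = 0.500038
Call price V = S·N(d₁) − K·e^{−rT}·N(d₂) = 29.782844 − 20.167809 = 9.615035
φ(d₁) = (1/√(2π))·e^{−d₁²/2} = 0.362069
ν = S·φ(d₁)·√T = 12.588577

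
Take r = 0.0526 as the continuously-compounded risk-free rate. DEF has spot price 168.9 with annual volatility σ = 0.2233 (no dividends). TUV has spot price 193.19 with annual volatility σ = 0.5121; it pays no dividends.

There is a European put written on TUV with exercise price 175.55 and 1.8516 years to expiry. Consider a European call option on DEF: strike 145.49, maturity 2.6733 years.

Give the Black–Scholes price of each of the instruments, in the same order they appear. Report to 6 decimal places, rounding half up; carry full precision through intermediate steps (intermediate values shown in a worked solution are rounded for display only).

price(TUV put K=175.55) = 32.803553
price(DEF call K=145.49) = 48.914816

[TUV put K=175.55]
σ√T = 0.5121·√1.8516 = 0.696832
d₁ = (ln(S/K) + (r+σ²/2)T) / (σ√T) = (ln(193.19/175.55) + (0.0526+0.5121²/2)·1.8516) / 0.696832 = (0.095750 + 0.340182) / 0.696832 = 0.625591
d₂ = d₁ − σ√T = 0.625591 − 0.696832 = -0.071241
e^{−rT} = 0.907198
N(−d₁) = 0.265792,  N(−d₂) = 0.528397
price = K·e^{−rT}·N(−d₂) − S·N(−d₁) = 84.151832 − 51.348280 = 32.803553
[DEF call K=145.49]
σ√T = 0.2233·√2.6733 = 0.365101
d₁ = (ln(S/K) + (r+σ²/2)T) / (σ√T) = (ln(168.9/145.49) + (0.0526+0.2233²/2)·2.6733) / 0.365101 = (0.149199 + 0.207265) / 0.365101 = 0.976345
d₂ = d₁ − σ√T = 0.976345 − 0.365101 = 0.611245
e^{−rT} = 0.868823
N(d₁) = 0.835553,  N(d₂) = 0.729481
price = S·N(d₁) − K·e^{−rT}·N(d₂) = 141.124955 − 92.210139 = 48.914816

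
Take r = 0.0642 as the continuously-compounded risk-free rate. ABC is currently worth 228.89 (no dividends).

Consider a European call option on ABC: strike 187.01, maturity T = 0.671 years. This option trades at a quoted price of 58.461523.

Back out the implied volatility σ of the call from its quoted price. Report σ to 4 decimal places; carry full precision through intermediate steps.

At σ = 0.4007 the Black–Scholes value reproduces the quote:
σ√T = 0.4007·√0.671 = 0.328232
d₁ = (ln(S/K) + (r+σ²/2)T) / (σ√T) = (ln(228.89/187.01) + (0.0642+0.4007²/2)·0.671) / 0.328232 = (0.202079 + 0.096946) / 0.328232 = 0.911020
d₂ = d₁ − σ√T = 0.911020 − 0.328232 = 0.582788
e^{−rT} = 0.957836
N(d₁) = 0.818858,  N(d₂) = 0.719982
V = S·N(d₁) − K·e^{−rT}·N(d₂) = 187.428311 − 128.966787 = 58.461523 (equal to the quote); since ∂V/∂σ > 0 for all σ, the implied volatility is unique

sigma = 0.4007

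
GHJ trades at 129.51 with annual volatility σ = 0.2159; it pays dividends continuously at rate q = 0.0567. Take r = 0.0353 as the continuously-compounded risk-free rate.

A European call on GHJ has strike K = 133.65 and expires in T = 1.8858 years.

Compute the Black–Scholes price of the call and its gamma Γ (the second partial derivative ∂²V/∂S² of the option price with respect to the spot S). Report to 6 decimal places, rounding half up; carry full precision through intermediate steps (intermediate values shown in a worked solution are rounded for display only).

σ√T = 0.2159·√1.8858 = 0.296483
d₁ = (ln(S/K) + (r−q+σ²/2)T) / (σ√T) = (ln(129.51/133.65) + (0.0353−0.0567+0.2159²/2)·1.8858) / 0.296483 = (-0.031466 + 0.003595) / 0.296483 = -0.094006
d₂ = d₁ − σ√T = -0.094006 − 0.296483 = -0.390490
e^{−rT} = 0.935599
e^{−qT} = 0.898593
N(d₁) = 0.462552,  N(d₂) = 0.348087
Call price V = S·e^{−qT}·N(d₁) − K·e^{−rT}·N(d₂) = 53.830343 − 43.525794 = 10.304549
φ(d₁) = (1/√(2π))·e^{−d₁²/2} = 0.397183
Γ = e^{−qT}·φ(d₁) / (S·σ·√T) = 0.009295

price = 10.304549
Γ = 0.009295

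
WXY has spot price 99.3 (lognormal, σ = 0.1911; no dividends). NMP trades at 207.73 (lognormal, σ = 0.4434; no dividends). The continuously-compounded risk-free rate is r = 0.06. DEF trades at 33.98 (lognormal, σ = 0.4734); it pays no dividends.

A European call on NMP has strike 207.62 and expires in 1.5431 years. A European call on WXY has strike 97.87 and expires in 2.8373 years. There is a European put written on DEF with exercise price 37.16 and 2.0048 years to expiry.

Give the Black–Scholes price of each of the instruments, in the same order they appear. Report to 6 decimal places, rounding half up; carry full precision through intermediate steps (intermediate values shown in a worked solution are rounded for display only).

[NMP call K=207.62]
σ√T = 0.4434·√1.5431 = 0.550798
d₁ = (ln(S/K) + (r+σ²/2)T) / (σ√T) = (ln(207.73/207.62) + (0.06+0.4434²/2)·1.5431) / 0.550798 = (0.000530 + 0.244275) / 0.550798 = 0.444455
d₂ = d₁ − σ√T = 0.444455 − 0.550798 = -0.106343
e^{−rT} = 0.911571
N(d₁) = 0.671643,  N(d₂) = 0.457655
price = S·N(d₁) − K·e^{−rT}·N(d₂) = 139.520438 − 86.615925 = 52.904514
[WXY call K=97.87]
σ√T = 0.1911·√2.8373 = 0.321894
d₁ = (ln(S/K) + (r+σ²/2)T) / (σ√T) = (ln(99.3/97.87) + (0.06+0.1911²/2)·2.8373) / 0.321894 = (0.014506 + 0.222046) / 0.321894 = 0.734873
d₂ = d₁ − σ√T = 0.734873 − 0.321894 = 0.412979
e^{−rT} = 0.843464
N(d₁) = 0.768792,  N(d₂) = 0.660189
price = S·N(d₁) − K·e^{−rT}·N(d₂) = 76.341007 − 54.498481 = 21.842526
[DEF put K=37.16]
σ√T = 0.4734·√2.0048 = 0.670292
d₁ = (ln(S/K) + (r+σ²/2)T) / (σ√T) = (ln(33.98/37.16) + (0.06+0.4734²/2)·2.0048) / 0.670292 = (-0.089461 + 0.344933) / 0.670292 = 0.381137
d₂ = d₁ − σ√T = 0.381137 − 0.670292 = -0.289155
e^{−rT} = 0.886665
N(−d₁) = 0.351551,  N(−d₂) = 0.613769
price = K·e^{−rT}·N(−d₂) − S·N(−d₁) = 20.222740 − 11.945702 = 8.277038

price(NMP call K=207.62) = 52.904514
price(WXY call K=97.87) = 21.842526
price(DEF put K=37.16) = 8.277038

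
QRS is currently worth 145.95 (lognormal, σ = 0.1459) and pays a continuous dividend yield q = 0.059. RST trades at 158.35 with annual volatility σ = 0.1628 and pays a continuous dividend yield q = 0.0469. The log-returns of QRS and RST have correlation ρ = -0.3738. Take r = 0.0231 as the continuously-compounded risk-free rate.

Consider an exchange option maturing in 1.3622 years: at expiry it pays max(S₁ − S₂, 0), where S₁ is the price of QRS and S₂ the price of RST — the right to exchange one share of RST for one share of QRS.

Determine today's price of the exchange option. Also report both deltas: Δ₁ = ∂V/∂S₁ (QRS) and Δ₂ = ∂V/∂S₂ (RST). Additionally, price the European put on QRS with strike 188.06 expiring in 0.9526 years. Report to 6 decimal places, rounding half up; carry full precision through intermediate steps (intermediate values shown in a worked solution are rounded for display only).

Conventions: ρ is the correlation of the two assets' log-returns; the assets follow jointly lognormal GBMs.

σ_eff = √(σ₁² + σ₂² − 2ρσ₁σ₂) = √(0.1459² + 0.1628² − 2·-0.3738·0.1459·0.1628) = 0.256024
d₁ = (ln(S₁/S₂) + (q₂ − q₁ + σ_eff²/2)T) / (σ_eff√T) = (ln(145.95/158.35) + (0.0469 − 0.059 + 0.032774)·1.3622) / 0.298814 = -0.178645
d₂ = d₁ − σ_eff√T = -0.178645 − 0.298814 = -0.477458
N(d₁) = 0.429108,  N(d₂) = 0.316518
V = S₁·e^{−q₁T}·N(d₁) − S₂·e^{−q₂T}·N(d₂) = 57.791877 − 47.018677 = 10.773200
Δ₁ = e^{−q₁T}·N(d₁) = 0.395970;  Δ₂ = −e^{−q₂T}·N(d₂) = -0.296929
[vanilla: QRS put K=188.06]
σ√T = 0.1459·√0.9526 = 0.142400
d₁ = (ln(S/K) + (r−q+σ²/2)T) / (σ√T) = (ln(145.95/188.06) + (0.0231−0.059+0.1459²/2)·0.9526) / 0.142400 = (-0.253497 − 0.024059) / 0.142400 = -1.949129
d₂ = d₁ − σ√T = -1.949129 − 0.142400 = -2.091530
e^{−rT} = 0.978235
e^{−qT} = 0.945347
N(−d₁) = 0.974360,  N(−d₂) = 0.981760
price = K·e^{−rT}·N(−d₂) − S·e^{−qT}·N(−d₁) = 180.611314 − 134.435734 = 46.175579

exchange price = 10.773200
Δ1 = 0.395970
Δ2 = -0.296929
price(QRS put K=188.06) = 46.175579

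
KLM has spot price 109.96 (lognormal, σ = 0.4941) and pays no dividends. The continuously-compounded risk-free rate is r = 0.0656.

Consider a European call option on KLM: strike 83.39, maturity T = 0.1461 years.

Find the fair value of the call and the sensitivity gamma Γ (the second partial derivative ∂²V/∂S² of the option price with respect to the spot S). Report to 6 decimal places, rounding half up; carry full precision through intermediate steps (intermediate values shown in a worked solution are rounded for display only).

price = 27.873153
Γ = 0.005259

σ√T = 0.4941·√0.1461 = 0.188860
d₁ = (ln(S/K) + (r+σ²/2)T) / (σ√T) = (ln(109.96/83.39) + (0.0656+0.4941²/2)·0.1461) / 0.188860 = (0.276588 + 0.027418) / 0.188860 = 1.609692
d₂ = d₁ − σ√T = 1.609692 − 0.188860 = 1.420832
e^{−rT} = 0.990462
N(d₁) = 0.946267,  N(d₂) = 0.922317
Call price V = S·N(d₁) − K·e^{−rT}·N(d₂) = 104.051572 − 76.178419 = 27.873153
φ(d₁) = (1/√(2π))·e^{−d₁²/2} = 0.109209
Γ = φ(d₁) / (S·σ·√T) = 0.005259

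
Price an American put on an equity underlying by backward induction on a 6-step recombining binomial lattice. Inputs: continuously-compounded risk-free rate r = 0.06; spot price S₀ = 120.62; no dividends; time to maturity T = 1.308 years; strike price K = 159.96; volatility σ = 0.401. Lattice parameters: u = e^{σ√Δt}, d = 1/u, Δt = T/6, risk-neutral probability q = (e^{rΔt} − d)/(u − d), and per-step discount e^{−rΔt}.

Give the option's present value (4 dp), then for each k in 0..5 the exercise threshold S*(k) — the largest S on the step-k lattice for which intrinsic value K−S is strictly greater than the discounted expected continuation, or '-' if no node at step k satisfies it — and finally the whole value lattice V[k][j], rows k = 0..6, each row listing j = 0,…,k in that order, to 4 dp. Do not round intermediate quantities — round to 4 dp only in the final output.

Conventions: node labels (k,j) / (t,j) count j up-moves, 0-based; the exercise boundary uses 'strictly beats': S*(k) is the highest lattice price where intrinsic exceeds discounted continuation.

Δt=0.21800, u=1.20590, d=0.82925, q=0.48828, disc=e^(-rΔt)=0.98701
k=6 terminal: V=max(K-S,0) → 120.7366 102.9213 77.0142 39.3400 0.0000 0.0000 0.0000
k=5: j=0 S=47.2996 intr=112.6604 cont=110.5818 V=112.6604[EX]; j=1 S=68.7831 intr=91.1769 cont=89.0982 V=91.1769[EX]; j=2 S=100.0246 intr=59.9354 cont=57.8567 V=59.9354[EX]; j=3 S=145.4560 intr=14.5040 cont=19.8693 V=19.8693[hold]; j=4 S=211.5225 intr=0.0000 cont=0.0000 V=0.0000[hold]; j=5 S=307.5966 intr=0.0000 cont=0.0000 V=0.0000[hold]  S*(5)=100.0246
k=4: j=0 S=57.0387 intr=102.9213 cont=100.8426 V=102.9213[EX]; j=1 S=82.9458 intr=77.0142 cont=74.9355 V=77.0142[EX]; j=2 S=120.6200 intr=39.3400 cont=39.8471 V=39.8471[hold]; j=3 S=175.4059 intr=0.0000 cont=10.0353 V=10.0353[hold]; j=4 S=255.0757 intr=0.0000 cont=0.0000 V=0.0000[hold]  S*(4)=82.9458
k=3: j=0 S=68.7831 intr=91.1769 cont=89.0982 V=91.1769[EX]; j=1 S=100.0246 intr=59.9354 cont=58.1011 V=59.9354[EX]; j=2 S=145.4560 intr=14.5040 cont=24.9618 V=24.9618[hold]; j=3 S=211.5225 intr=0.0000 cont=5.0685 V=5.0685[hold]  S*(3)=100.0246
k=2: j=0 S=82.9458 intr=77.0142 cont=74.9355 V=77.0142[EX]; j=1 S=120.6200 intr=39.3400 cont=42.3014 V=42.3014[hold]; j=2 S=175.4059 intr=0.0000 cont=15.0501 V=15.0501[hold]  S*(2)=82.9458
k=1: j=0 S=100.0246 intr=59.9354 cont=59.2839 V=59.9354[EX]; j=1 S=145.4560 intr=14.5040 cont=28.6182 V=28.6182[hold]  S*(1)=100.0246
k=0: j=0 S=120.6200 intr=39.3400 cont=44.0636 V=44.0636[hold]  S*(0)=-

price = 44.0636
boundary = - 100.0246 82.9458 100.0246 82.9458 100.0246
tree:
44.0636
59.9354 28.6182
77.0142 42.3014 15.0501
91.1769 59.9354 24.9618 5.0685
102.9213 77.0142 39.8471 10.0353 0.0000
112.6604 91.1769 59.9354 19.8693 0.0000 0.0000
120.7366 102.9213 77.0142 39.3400 0.0000 0.0000 0.0000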